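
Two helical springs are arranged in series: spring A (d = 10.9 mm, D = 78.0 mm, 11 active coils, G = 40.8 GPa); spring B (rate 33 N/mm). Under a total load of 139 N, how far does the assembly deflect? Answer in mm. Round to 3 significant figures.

k_A = Gd⁴/(8D³N_a) = (40.8×10³)(10.9⁴)/(8·78.0³·11) = 13.791 N/mm
Series: 1/k_eq = 1/13.791 + 1/33 = 0.10281; k_eq = 9.7264 N/mm
δ = F/k_eq = 139/9.7264 = 14.291 mm

14.3 mm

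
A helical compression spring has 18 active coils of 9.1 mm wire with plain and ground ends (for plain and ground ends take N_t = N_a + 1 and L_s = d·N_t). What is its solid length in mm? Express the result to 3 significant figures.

plain and ground ends: N_t = N_a + 1 = 18 + 1 = 19
L_s = d·N_t = 9.1 × 19 = 172.9 mm

173 mm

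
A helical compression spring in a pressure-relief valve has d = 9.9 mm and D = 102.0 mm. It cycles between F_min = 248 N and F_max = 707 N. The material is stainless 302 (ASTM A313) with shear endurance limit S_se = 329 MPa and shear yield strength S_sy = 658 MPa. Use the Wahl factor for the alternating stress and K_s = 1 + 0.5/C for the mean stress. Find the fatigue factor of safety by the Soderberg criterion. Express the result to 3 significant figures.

C = D/d = 102.0/9.9 = 10.3030; K_W = (4C−1)/(4C−4)+0.615/C = 1.1403; K_s = 1+0.5/C = 1.0485
F_a = (F_max−F_min)/2 = 229.5 N; F_m = (F_max+F_min)/2 = 477.5 N
τ_a = K_W·8F_aD/(πd³) = 1.1403 × 61.435 = 70.055 MPa
τ_m = K_s·8F_mD/(πd³) = 1.0485 × 127.82 = 134.03 MPa
Soderberg: 1/n_f = τ_a/S_se + τ_m/S_sy = 70.055/329 + 134.03/658 = 0.21293 + 0.20369 = 0.41662
n_f = 1/0.41662 = 2.4

2.40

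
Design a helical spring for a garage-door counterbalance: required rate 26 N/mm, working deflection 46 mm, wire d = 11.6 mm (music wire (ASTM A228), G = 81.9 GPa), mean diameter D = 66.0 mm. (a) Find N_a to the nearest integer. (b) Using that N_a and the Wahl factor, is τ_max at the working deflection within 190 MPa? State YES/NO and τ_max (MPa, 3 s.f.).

N_a = Gd⁴/(8D³k) = (81.9×10³)(11.6⁴)/(8·66.0³·26) = 24.8 → N_a = 25
Actual rate k = Gd⁴/(8D³·25) = 25.79 N/mm
Working load F = kδ = 25.79·46 = 1186.3 N
C = 66.0/11.6 = 5.6897; K_W = (4C−1)/(4C−4)+0.615/C = 1.2680
τ_max = K_W·8FD/(πd³) = 1.2680·127.74 = 161.97 MPa
τ_max ≤ 190 MPa → acceptable

(a) 25 coils; (b) YES, τ_max = 162 MPa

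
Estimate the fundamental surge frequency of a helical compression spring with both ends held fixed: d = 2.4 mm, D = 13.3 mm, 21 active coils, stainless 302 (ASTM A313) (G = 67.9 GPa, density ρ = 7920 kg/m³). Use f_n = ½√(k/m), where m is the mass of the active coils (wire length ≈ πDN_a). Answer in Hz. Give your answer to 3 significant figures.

k = Gd⁴/(8D³N_a) = (67.9×10³)(2.4⁴)/(8·13.3³·21) = 5.6997 N/mm = 5699.7 N/m
Wire length L = πDN_a = π·13.3·21 = 877.45 mm
m = ρ·(πd²/4)·L = 7920 × 4.5239×10⁻⁶ m² × 0.87745 m = 0.031438 kg
f_n = ½√(k/m) = 0.5·√(5699.7/0.031438) = 0.5·√(1.813e+05) = 212.9 Hz

213 Hz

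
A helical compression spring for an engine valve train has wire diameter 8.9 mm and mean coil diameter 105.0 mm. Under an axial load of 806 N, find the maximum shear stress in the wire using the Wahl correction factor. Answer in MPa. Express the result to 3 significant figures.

Spring index C = D/d = 105.0/8.9 = 11.7978
K_W = (4C−1)/(4C−4) + 0.615/C = 46.191/43.191 + 0.0521 = 1.1216
τ₀ = 8FD/(πd³) = 8·806·105.0/(π·8.9³) = 677040/2214.7 = 305.7 MPa
τ_max = K·τ₀ = 1.1216 × 305.7 = 342.87 MPa

343 MPa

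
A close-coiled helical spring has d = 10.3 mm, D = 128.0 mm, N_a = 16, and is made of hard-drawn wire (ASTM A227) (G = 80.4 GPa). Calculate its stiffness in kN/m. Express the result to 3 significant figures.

k = Gd⁴/(8D³N_a) = (80.4×10³ × 10.3⁴) / (8 × 128.0³ × 16)
  = 9.04909e+08 / 2.68435e+08 = 3.371 N/mm

3.37 kN/m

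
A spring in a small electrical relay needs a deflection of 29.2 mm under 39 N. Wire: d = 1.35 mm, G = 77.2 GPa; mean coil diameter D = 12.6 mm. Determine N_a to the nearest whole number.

Required rate k = F/δ = 39/29.2 = 1.3356 N/mm
N_a = Gd⁴/(8D³k) = (77.2×10³ × 1.35⁴)/(8 × 12.6³ × 1.3356)
    = 256420 / 21373.9 = 12 → 12 coils

12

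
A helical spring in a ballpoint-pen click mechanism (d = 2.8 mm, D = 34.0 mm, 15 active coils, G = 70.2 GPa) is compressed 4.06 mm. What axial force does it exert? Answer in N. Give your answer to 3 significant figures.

3.71 N

k = Gd⁴/(8D³N_a) = (70.2×10³)(2.8⁴)/(8·34.0³·15) = 0.91485 N/mm
F = k·δ = 0.91485 × 4.06 = 3.7143 N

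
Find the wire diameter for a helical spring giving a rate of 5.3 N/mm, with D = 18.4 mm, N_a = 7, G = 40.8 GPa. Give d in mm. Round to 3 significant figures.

d = (8D³N_a·k / G)^(1/4) = (8·18.4³·7·5.3 / (40.8×10³))^0.25
  = (45.317)^0.25 = 2.5946 mm

2.59 mm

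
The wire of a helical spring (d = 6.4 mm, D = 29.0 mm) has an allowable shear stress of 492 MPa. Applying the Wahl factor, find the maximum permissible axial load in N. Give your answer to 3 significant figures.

1300 N

C = D/d = 29.0/6.4 = 4.5312
K_W = (4C−1)/(4C−4) + 0.615/C = 17.125/14.125 + 0.1357 = 1.3481
τ_max = K·8FD/(πd³) → F_max = τ_allow·πd³/(8DK)
F_max = 492·π·6.4³/(8·29.0·1.3481) = 4.0519e+05/312.76 = 1295.5 N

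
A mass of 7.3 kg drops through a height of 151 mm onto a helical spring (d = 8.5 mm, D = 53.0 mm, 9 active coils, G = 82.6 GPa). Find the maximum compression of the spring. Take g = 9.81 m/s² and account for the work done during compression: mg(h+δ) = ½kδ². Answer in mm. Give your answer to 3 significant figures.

k = Gd⁴/(8D³N_a) = (82.6×10³)(8.5⁴)/(8·53.0³·9) = 40.225 N/mm
W = mg = 7.3 × 9.81 = 71.613 N
½kδ² − Wδ − Wh = 0 → δ = (W + √(W² + 2kWh))/k
δ = (71.613 + √(5128.4 + 869950))/40.225 = (71.613 + 935.46)/40.225 = 25.036 mm

25.0 mm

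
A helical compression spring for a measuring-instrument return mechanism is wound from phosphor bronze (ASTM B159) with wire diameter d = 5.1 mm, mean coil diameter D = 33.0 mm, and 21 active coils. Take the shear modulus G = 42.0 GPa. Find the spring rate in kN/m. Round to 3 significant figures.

k = Gd⁴/(8D³N_a) = (42.0×10³ × 5.1⁴) / (8 × 33.0³ × 21)
  = 2.84138e+07 / 6.03742e+06 = 4.7063 N/mm

4.71 kN/m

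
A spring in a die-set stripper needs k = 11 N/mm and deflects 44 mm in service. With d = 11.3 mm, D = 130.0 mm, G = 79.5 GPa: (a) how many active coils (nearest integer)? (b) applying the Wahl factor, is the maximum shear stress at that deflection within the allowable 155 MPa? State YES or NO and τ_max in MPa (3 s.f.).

N_a = Gd⁴/(8D³k) = (79.5×10³)(11.3⁴)/(8·130.0³·11) = 6.705 → N_a = 7
Actual rate k = Gd⁴/(8D³·7) = 10.536 N/mm
Working load F = kδ = 10.536·44 = 463.57 N
C = 130.0/11.3 = 11.5044; K_W = (4C−1)/(4C−4)+0.615/C = 1.1249
τ_max = K_W·8FD/(πd³) = 1.1249·106.36 = 119.64 MPa
τ_max ≤ 155 MPa → acceptable

(a) 7 coils; (b) YES, τ_max = 120 MPa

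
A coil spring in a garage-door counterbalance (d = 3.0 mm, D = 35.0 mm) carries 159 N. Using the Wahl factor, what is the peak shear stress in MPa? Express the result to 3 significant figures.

589 MPa

Spring index C = D/d = 35.0/3.0 = 11.6667
K_W = (4C−1)/(4C−4) + 0.615/C = 45.667/42.667 + 0.0527 = 1.1230
τ₀ = 8FD/(πd³) = 8·159·35.0/(π·3.0³) = 44520/84.823 = 524.86 MPa
τ_max = K·τ₀ = 1.1230 × 524.86 = 589.43 MPa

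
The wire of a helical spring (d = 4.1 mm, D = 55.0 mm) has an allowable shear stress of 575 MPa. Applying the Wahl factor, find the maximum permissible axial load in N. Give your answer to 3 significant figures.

C = D/d = 55.0/4.1 = 13.4146
K_W = (4C−1)/(4C−4) + 0.615/C = 52.659/49.659 + 0.0458 = 1.1063
τ_max = K·8FD/(πd³) → F_max = τ_allow·πd³/(8DK)
F_max = 575·π·4.1³/(8·55.0·1.1063) = 1.245e+05/486.75 = 255.78 N

256 N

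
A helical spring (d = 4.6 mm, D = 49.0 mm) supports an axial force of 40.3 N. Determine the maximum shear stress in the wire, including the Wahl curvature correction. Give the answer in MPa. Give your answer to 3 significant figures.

Spring index C = D/d = 49.0/4.6 = 10.6522
K_W = (4C−1)/(4C−4) + 0.615/C = 41.609/38.609 + 0.0577 = 1.1354
τ₀ = 8FD/(πd³) = 8·40.3·49.0/(π·4.6³) = 15797.6/305.79 = 51.662 MPa
τ_max = K·τ₀ = 1.1354 × 51.662 = 58.658 MPa

58.7 MPa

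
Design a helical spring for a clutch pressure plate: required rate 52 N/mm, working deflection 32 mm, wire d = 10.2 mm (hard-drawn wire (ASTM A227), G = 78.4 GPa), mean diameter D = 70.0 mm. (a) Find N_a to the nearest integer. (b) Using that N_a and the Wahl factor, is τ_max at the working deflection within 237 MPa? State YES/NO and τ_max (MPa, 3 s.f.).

(a) 6 coils; (b) NO, τ_max = 337 MPa

N_a = Gd⁴/(8D³k) = (78.4×10³)(10.2⁴)/(8·70.0³·52) = 5.947 → N_a = 6
Actual rate k = Gd⁴/(8D³·6) = 51.544 N/mm
Working load F = kδ = 51.544·32 = 1649.4 N
C = 70.0/10.2 = 6.8627; K_W = (4C−1)/(4C−4)+0.615/C = 1.2175
τ_max = K_W·8FD/(πd³) = 1.2175·277.06 = 337.33 MPa
τ_max > 237 MPa → exceeds allowable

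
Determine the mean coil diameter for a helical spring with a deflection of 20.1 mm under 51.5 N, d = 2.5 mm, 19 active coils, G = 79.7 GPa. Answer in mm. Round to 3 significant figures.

Required rate k = F/δ = 51.5/20.1 = 2.5622 N/mm
D = (Gd⁴/(8N_a·k))^(1/3) = (79.7×10³·2.5⁴/(8·19·2.5622))^(1/3)
  = (7993.99)^(1/3) = 19.9950 mm

20.0 mm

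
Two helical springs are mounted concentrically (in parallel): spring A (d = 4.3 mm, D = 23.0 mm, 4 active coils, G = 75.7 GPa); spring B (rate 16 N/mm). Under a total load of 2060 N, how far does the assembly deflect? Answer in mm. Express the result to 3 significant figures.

25.0 mm

k_A = Gd⁴/(8D³N_a) = (75.7×10³)(4.3⁴)/(8·23.0³·4) = 66.472 N/mm
Parallel: k_eq = 66.472 + 16 = 82.472 N/mm
δ = F/k_eq = 2060/82.472 = 24.978 mm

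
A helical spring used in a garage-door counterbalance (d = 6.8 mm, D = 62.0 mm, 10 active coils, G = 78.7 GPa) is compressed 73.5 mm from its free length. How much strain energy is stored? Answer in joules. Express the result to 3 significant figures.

23.8 J

k = Gd⁴/(8D³N_a) = (78.7×10³)(6.8⁴)/(8·62.0³·10) = 8.8256 N/mm
U = ½kδ² = 0.5 × 8.8256 × 73.5² = 23839 N·mm = 23.839 J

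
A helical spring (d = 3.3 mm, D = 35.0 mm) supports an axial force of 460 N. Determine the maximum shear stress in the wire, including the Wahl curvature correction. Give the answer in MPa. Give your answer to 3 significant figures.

Spring index C = D/d = 35.0/3.3 = 10.6061
K_W = (4C−1)/(4C−4) + 0.615/C = 41.424/38.424 + 0.0580 = 1.1361
τ₀ = 8FD/(πd³) = 8·460·35.0/(π·3.3³) = 128800/112.9 = 1140.8 MPa
τ_max = K·τ₀ = 1.1361 × 1140.8 = 1296.1 MPa

1300 MPa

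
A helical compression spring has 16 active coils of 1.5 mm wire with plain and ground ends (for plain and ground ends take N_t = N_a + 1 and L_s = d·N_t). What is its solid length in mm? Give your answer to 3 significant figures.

25.5 mm

plain and ground ends: N_t = N_a + 1 = 16 + 1 = 17
L_s = d·N_t = 1.5 × 17 = 25.5 mm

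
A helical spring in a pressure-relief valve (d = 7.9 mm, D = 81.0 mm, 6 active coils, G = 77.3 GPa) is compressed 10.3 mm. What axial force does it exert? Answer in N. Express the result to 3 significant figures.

k = Gd⁴/(8D³N_a) = (77.3×10³)(7.9⁴)/(8·81.0³·6) = 11.803 N/mm
F = k·δ = 11.803 × 10.3 = 121.57 N

122 N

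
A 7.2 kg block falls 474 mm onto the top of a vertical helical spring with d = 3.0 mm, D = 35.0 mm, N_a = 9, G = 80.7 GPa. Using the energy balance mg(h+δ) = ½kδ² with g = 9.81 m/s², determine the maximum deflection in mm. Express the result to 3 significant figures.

214 mm

k = Gd⁴/(8D³N_a) = (80.7×10³)(3.0⁴)/(8·35.0³·9) = 2.1175 N/mm
W = mg = 7.2 × 9.81 = 70.632 N
½kδ² − Wδ − Wh = 0 → δ = (W + √(W² + 2kWh))/k
δ = (70.632 + √(4988.9 + 141785))/2.1175 = (70.632 + 383.11)/2.1175 = 214.28 mm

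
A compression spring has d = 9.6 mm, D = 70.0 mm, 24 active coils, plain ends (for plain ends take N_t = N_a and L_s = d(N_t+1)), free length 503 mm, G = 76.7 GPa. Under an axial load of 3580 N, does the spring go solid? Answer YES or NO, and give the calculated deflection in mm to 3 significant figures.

YES, δ = 362 mm

k = Gd⁴/(8D³N_a) = (76.7×10³)(9.6⁴)/(8·70.0³·24) = 9.892 N/mm
N_t = 24; L_s = 9.6·25 = 240 mm; δ_solid = L₀ − L_s = 503 − 240 = 263 mm
δ = F/k = 3580/9.892 = 361.91 mm
δ ≥ δ_solid → spring goes solid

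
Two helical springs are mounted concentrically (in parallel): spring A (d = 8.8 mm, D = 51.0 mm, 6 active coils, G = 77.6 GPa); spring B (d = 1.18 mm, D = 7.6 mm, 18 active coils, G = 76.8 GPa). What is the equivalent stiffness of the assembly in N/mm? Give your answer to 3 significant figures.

k_A = Gd⁴/(8D³N_a) = (77.6×10³)(8.8⁴)/(8·51.0³·6) = 73.087 N/mm
k_B = Gd⁴/(8D³N_a) = (76.8×10³)(1.18⁴)/(8·7.6³·18) = 2.3555 N/mm
Parallel: k_eq = 73.087 + 2.3555 = 75.443 N/mm

75.4 N/mm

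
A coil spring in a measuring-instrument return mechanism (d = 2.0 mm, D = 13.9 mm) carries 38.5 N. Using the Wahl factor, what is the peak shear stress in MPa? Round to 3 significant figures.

207 MPa

Spring index C = D/d = 13.9/2.0 = 6.9500
K_W = (4C−1)/(4C−4) + 0.615/C = 26.800/23.800 + 0.0885 = 1.2145
τ₀ = 8FD/(πd³) = 8·38.5·13.9/(π·2.0³) = 4281.2/25.133 = 170.34 MPa
τ_max = K·τ₀ = 1.2145 × 170.34 = 206.89 MPa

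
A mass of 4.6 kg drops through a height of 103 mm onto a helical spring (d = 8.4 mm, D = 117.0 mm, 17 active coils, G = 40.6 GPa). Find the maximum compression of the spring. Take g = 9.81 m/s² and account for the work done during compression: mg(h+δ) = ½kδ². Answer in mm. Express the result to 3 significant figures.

k = Gd⁴/(8D³N_a) = (40.6×10³)(8.4⁴)/(8·117.0³·17) = 0.928 N/mm
W = mg = 4.6 × 9.81 = 45.126 N
½kδ² − Wδ − Wh = 0 → δ = (W + √(W² + 2kWh))/k
δ = (45.126 + √(2036.4 + 8626.62))/0.928 = (45.126 + 103.26)/0.928 = 159.9 mm

160 mm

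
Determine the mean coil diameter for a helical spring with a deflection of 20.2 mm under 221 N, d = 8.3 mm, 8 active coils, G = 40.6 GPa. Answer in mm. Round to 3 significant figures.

65.0 mm

Required rate k = F/δ = 221/20.2 = 10.941 N/mm
D = (Gd⁴/(8N_a·k))^(1/3) = (40.6×10³·8.3⁴/(8·8·10.941))^(1/3)
  = (275180)^(1/3) = 65.0438 mm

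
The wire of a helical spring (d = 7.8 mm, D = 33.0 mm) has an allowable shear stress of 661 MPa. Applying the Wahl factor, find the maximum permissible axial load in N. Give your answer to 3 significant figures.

C = D/d = 33.0/7.8 = 4.2308
K_W = (4C−1)/(4C−4) + 0.615/C = 15.923/12.923 + 0.1454 = 1.3775
τ_max = K·8FD/(πd³) → F_max = τ_allow·πd³/(8DK)
F_max = 661·π·7.8³/(8·33.0·1.3775) = 9.8545e+05/363.66 = 2709.8 N

2710 N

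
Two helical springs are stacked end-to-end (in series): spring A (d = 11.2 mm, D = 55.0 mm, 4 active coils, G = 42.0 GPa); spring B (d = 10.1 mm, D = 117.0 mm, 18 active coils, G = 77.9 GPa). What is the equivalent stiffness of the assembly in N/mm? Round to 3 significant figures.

k_A = Gd⁴/(8D³N_a) = (42.0×10³)(11.2⁴)/(8·55.0³·4) = 124.13 N/mm
k_B = Gd⁴/(8D³N_a) = (77.9×10³)(10.1⁴)/(8·117.0³·18) = 3.5148 N/mm
Series: 1/k_eq = 1/124.13 + 1/3.5148 = 0.29257; k_eq = 3.418 N/mm

3.42 N/mm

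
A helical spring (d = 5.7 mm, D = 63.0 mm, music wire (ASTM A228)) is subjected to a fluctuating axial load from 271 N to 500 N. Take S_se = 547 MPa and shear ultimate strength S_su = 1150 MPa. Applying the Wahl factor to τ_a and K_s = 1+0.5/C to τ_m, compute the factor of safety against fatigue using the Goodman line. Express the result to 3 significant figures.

1.97

C = D/d = 63.0/5.7 = 11.0526; K_W = (4C−1)/(4C−4)+0.615/C = 1.1303; K_s = 1+0.5/C = 1.0452
F_a = (F_max−F_min)/2 = 114.5 N; F_m = (F_max+F_min)/2 = 385.5 N
τ_a = K_W·8F_aD/(πd³) = 1.1303 × 99.189 = 112.11 MPa
τ_m = K_s·8F_mD/(πd³) = 1.0452 × 333.95 = 349.06 MPa
Goodman: 1/n_f = τ_a/S_se + τ_m/S_su = 112.11/547 + 349.06/1150 = 0.20495 + 0.30353 = 0.50848
n_f = 1/0.50848 = 1.967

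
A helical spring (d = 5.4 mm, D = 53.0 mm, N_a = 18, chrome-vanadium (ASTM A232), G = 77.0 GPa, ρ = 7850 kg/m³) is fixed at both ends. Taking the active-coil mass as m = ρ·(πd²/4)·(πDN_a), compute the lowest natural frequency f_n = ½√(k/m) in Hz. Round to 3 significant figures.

37.6 Hz

k = Gd⁴/(8D³N_a) = (77.0×10³)(5.4⁴)/(8·53.0³·18) = 3.054 N/mm = 3054 N/m
Wire length L = πDN_a = π·53.0·18 = 2997.1 mm
m = ρ·(πd²/4)·L = 7850 × 22.902×10⁻⁶ m² × 2.9971 m = 0.53882 kg
f_n = ½√(k/m) = 0.5·√(3054/0.53882) = 0.5·√(5668) = 37.643 Hz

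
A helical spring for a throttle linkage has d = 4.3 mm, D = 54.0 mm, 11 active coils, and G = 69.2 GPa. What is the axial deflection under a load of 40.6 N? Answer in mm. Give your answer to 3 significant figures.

23.8 mm

k = Gd⁴/(8D³N_a) = (69.2×10³)(4.3⁴)/(8·54.0³·11) = 1.7073 N/mm
δ = F/k = 40.6 / 1.7073 = 23.78 mm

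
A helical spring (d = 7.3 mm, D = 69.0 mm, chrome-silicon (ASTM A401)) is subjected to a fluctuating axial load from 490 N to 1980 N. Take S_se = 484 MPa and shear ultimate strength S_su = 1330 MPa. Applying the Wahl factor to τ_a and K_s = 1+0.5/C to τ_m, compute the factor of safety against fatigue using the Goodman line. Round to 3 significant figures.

C = D/d = 69.0/7.3 = 9.4521; K_W = (4C−1)/(4C−4)+0.615/C = 1.1538; K_s = 1+0.5/C = 1.0529
F_a = (F_max−F_min)/2 = 745 N; F_m = (F_max+F_min)/2 = 1235 N
τ_a = K_W·8F_aD/(πd³) = 1.1538 × 336.49 = 388.25 MPa
τ_m = K_s·8F_mD/(πd³) = 1.0529 × 557.81 = 587.32 MPa
Goodman: 1/n_f = τ_a/S_se + τ_m/S_su = 388.25/484 + 587.32/1330 = 0.80216 + 0.44159 = 1.2438
n_f = 1/1.2438 = 0.804

0.804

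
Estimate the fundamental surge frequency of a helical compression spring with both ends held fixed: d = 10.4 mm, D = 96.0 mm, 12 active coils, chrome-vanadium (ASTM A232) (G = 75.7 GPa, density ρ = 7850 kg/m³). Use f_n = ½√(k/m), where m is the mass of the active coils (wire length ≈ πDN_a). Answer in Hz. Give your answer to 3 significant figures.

32.9 Hz

k = Gd⁴/(8D³N_a) = (75.7×10³)(10.4⁴)/(8·96.0³·12) = 10.427 N/mm = 10427 N/m
Wire length L = πDN_a = π·96.0·12 = 3619.1 mm
m = ρ·(πd²/4)·L = 7850 × 84.949×10⁻⁶ m² × 3.6191 m = 2.4134 kg
f_n = ½√(k/m) = 0.5·√(10427/2.4134) = 0.5·√(4320.3) = 32.865 Hz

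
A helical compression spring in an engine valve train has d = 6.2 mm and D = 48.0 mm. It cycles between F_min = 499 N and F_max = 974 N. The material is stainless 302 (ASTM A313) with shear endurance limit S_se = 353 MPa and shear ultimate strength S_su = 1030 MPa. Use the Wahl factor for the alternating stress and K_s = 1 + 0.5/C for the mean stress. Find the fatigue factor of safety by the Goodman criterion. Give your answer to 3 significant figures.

C = D/d = 48.0/6.2 = 7.7419; K_W = (4C−1)/(4C−4)+0.615/C = 1.1907; K_s = 1+0.5/C = 1.0646
F_a = (F_max−F_min)/2 = 237.5 N; F_m = (F_max+F_min)/2 = 736.5 N
τ_a = K_W·8F_aD/(πd³) = 1.1907 × 121.81 = 145.03 MPa
τ_m = K_s·8F_mD/(πd³) = 1.0646 × 377.73 = 402.12 MPa
Goodman: 1/n_f = τ_a/S_se + τ_m/S_su = 145.03/353 + 402.12/1030 = 0.41086 + 0.39041 = 0.80127
n_f = 1/0.80127 = 1.248

1.25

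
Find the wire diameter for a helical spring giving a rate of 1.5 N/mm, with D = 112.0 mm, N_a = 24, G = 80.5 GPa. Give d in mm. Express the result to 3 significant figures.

d = (8D³N_a·k / G)^(1/4) = (8·112.0³·24·1.5 / (80.5×10³))^0.25
  = (5026.3)^0.25 = 8.4200 mm

8.42 mm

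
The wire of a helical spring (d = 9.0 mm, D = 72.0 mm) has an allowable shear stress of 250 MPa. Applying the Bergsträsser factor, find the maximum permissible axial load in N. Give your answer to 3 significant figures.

C = D/d = 72.0/9.0 = 8.0000
K_B = (4C+2)/(4C−3) = 34.000/29.000 = 1.1724
τ_max = K·8FD/(πd³) → F_max = τ_allow·πd³/(8DK)
F_max = 250·π·9.0³/(8·72.0·1.1724) = 5.7256e+05/675.31 = 847.84 N

848 N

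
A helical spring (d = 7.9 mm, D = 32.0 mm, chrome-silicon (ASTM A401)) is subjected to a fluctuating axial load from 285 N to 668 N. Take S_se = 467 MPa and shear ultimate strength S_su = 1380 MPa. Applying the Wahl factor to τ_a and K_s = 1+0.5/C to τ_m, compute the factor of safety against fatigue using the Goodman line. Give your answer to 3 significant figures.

C = D/d = 32.0/7.9 = 4.0506; K_W = (4C−1)/(4C−4)+0.615/C = 1.3977; K_s = 1+0.5/C = 1.1234
F_a = (F_max−F_min)/2 = 191.5 N; F_m = (F_max+F_min)/2 = 476.5 N
τ_a = K_W·8F_aD/(πd³) = 1.3977 × 31.65 = 44.237 MPa
τ_m = K_s·8F_mD/(πd³) = 1.1234 × 78.754 = 88.475 MPa
Goodman: 1/n_f = τ_a/S_se + τ_m/S_su = 44.237/467 + 88.475/1380 = 0.09473 + 0.06411 = 0.15884
n_f = 1/0.15884 = 6.296

6.30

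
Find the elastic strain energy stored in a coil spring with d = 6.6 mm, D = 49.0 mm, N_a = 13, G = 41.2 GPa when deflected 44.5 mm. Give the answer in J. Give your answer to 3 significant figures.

k = Gd⁴/(8D³N_a) = (41.2×10³)(6.6⁴)/(8·49.0³·13) = 6.3893 N/mm
U = ½kδ² = 0.5 × 6.3893 × 44.5² = 6326.2 N·mm = 6.3262 J

6.33 J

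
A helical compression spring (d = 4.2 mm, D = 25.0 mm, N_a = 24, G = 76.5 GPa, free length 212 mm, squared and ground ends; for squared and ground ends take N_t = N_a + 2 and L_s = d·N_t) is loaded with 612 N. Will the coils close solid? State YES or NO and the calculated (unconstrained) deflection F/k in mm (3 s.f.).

k = Gd⁴/(8D³N_a) = (76.5×10³)(4.2⁴)/(8·25.0³·24) = 7.9348 N/mm
N_t = 26; L_s = 4.2·26 = 109.2 mm; δ_solid = L₀ − L_s = 212 − 109.2 = 102.8 mm
δ = F/k = 612/7.9348 = 77.128 mm
δ < δ_solid → spring does not go solid

NO, δ = 77.1 mm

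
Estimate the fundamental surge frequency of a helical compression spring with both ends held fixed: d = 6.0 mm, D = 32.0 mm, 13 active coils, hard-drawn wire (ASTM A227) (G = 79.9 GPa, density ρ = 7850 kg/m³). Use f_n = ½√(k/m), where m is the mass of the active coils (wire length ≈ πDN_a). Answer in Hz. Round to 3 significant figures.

k = Gd⁴/(8D³N_a) = (79.9×10³)(6.0⁴)/(8·32.0³·13) = 30.386 N/mm = 30386 N/m
Wire length L = πDN_a = π·32.0·13 = 1306.9 mm
m = ρ·(πd²/4)·L = 7850 × 28.274×10⁻⁶ m² × 1.3069 m = 0.29007 kg
f_n = ½√(k/m) = 0.5·√(30386/0.29007) = 0.5·√(1.0475e+05) = 161.83 Hz

162 Hz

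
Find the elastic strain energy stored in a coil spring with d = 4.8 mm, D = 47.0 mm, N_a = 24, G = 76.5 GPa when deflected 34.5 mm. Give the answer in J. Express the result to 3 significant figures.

k = Gd⁴/(8D³N_a) = (76.5×10³)(4.8⁴)/(8·47.0³·24) = 2.0372 N/mm
U = ½kδ² = 0.5 × 2.0372 × 34.5² = 1212.4 N·mm = 1.2124 J

1.21 J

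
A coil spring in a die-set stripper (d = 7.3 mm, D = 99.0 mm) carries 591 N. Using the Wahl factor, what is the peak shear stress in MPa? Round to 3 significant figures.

Spring index C = D/d = 99.0/7.3 = 13.5616
K_W = (4C−1)/(4C−4) + 0.615/C = 53.247/50.247 + 0.0453 = 1.1051
τ₀ = 8FD/(πd³) = 8·591·99.0/(π·7.3³) = 468072/1222.1 = 383 MPa
τ_max = K·τ₀ = 1.1051 × 383 = 423.23 MPa

423 MPa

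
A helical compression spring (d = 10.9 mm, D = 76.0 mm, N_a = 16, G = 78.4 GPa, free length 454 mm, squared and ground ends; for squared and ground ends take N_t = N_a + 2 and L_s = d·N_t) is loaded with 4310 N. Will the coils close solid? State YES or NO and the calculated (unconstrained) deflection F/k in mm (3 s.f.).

k = Gd⁴/(8D³N_a) = (78.4×10³)(10.9⁴)/(8·76.0³·16) = 19.696 N/mm
N_t = 18; L_s = 10.9·18 = 196.2 mm; δ_solid = L₀ − L_s = 454 − 196.2 = 257.8 mm
δ = F/k = 4310/19.696 = 218.83 mm
δ < δ_solid → spring does not go solid

NO, δ = 219 mm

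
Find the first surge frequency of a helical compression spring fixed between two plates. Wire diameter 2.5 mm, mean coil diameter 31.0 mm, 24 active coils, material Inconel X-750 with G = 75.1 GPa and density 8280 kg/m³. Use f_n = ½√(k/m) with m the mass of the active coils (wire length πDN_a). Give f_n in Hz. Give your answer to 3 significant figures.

36.7 Hz

k = Gd⁴/(8D³N_a) = (75.1×10³)(2.5⁴)/(8·31.0³·24) = 0.51288 N/mm = 512.88 N/m
Wire length L = πDN_a = π·31.0·24 = 2337.3 mm
m = ρ·(πd²/4)·L = 8280 × 4.9087×10⁻⁶ m² × 2.3373 m = 0.095 kg
f_n = ½√(k/m) = 0.5·√(512.88/0.095) = 0.5·√(5398.7) = 36.738 Hz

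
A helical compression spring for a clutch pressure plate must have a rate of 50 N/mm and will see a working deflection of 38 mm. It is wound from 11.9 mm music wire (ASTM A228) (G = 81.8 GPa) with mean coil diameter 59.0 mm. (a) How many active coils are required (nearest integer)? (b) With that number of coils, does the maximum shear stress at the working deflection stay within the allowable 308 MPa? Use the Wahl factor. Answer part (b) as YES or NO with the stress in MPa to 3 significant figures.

N_a = Gd⁴/(8D³k) = (81.8×10³)(11.9⁴)/(8·59.0³·50) = 19.97 → N_a = 20
Actual rate k = Gd⁴/(8D³·20) = 49.919 N/mm
Working load F = kδ = 49.919·38 = 1896.9 N
C = 59.0/11.9 = 4.9580; K_W = (4C−1)/(4C−4)+0.615/C = 1.3135
τ_max = K_W·8FD/(πd³) = 1.3135·169.12 = 222.15 MPa
τ_max ≤ 308 MPa → acceptable

(a) 20 coils; (b) YES, τ_max = 222 MPa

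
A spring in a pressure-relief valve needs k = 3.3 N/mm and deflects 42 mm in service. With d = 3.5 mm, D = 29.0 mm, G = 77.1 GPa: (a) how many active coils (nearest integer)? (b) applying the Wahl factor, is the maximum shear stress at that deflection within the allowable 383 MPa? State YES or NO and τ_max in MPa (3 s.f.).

N_a = Gd⁴/(8D³k) = (77.1×10³)(3.5⁴)/(8·29.0³·3.3) = 17.97 → N_a = 18
Actual rate k = Gd⁴/(8D³·18) = 3.2944 N/mm
Working load F = kδ = 3.2944·42 = 138.36 N
C = 29.0/3.5 = 8.2857; K_W = (4C−1)/(4C−4)+0.615/C = 1.1772
τ_max = K_W·8FD/(πd³) = 1.1772·238.32 = 280.54 MPa
τ_max ≤ 383 MPa → acceptable

(a) 18 coils; (b) YES, τ_max = 281 MPa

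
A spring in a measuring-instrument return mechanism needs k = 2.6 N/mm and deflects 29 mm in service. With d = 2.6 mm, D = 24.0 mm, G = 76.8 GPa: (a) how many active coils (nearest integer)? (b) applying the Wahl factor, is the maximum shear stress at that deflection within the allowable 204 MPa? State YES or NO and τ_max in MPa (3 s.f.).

(a) 12 coils; (b) NO, τ_max = 309 MPa

N_a = Gd⁴/(8D³k) = (76.8×10³)(2.6⁴)/(8·24.0³·2.6) = 12.21 → N_a = 12
Actual rate k = Gd⁴/(8D³·12) = 2.6445 N/mm
Working load F = kδ = 2.6445·29 = 76.692 N
C = 24.0/2.6 = 9.2308; K_W = (4C−1)/(4C−4)+0.615/C = 1.1577
τ_max = K_W·8FD/(πd³) = 1.1577·266.67 = 308.74 MPa
τ_max > 204 MPa → exceeds allowable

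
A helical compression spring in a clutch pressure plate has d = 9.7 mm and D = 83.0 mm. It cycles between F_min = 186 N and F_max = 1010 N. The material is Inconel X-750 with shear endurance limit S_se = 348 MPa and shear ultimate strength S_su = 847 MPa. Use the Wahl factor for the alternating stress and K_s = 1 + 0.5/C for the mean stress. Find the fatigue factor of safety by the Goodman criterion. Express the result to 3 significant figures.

2.02

C = D/d = 83.0/9.7 = 8.5567; K_W = (4C−1)/(4C−4)+0.615/C = 1.1711; K_s = 1+0.5/C = 1.0584
F_a = (F_max−F_min)/2 = 412 N; F_m = (F_max+F_min)/2 = 598 N
τ_a = K_W·8F_aD/(πd³) = 1.1711 × 95.411 = 111.74 MPa
τ_m = K_s·8F_mD/(πd³) = 1.0584 × 138.49 = 146.58 MPa
Goodman: 1/n_f = τ_a/S_se + τ_m/S_su = 111.74/348 + 146.58/847 = 0.32109 + 0.17306 = 0.49414
n_f = 1/0.49414 = 2.024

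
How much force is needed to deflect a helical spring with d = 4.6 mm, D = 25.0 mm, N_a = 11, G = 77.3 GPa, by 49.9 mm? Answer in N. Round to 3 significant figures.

k = Gd⁴/(8D³N_a) = (77.3×10³)(4.6⁴)/(8·25.0³·11) = 25.171 N/mm
F = k·δ = 25.171 × 49.9 = 1256.1 N

1260 N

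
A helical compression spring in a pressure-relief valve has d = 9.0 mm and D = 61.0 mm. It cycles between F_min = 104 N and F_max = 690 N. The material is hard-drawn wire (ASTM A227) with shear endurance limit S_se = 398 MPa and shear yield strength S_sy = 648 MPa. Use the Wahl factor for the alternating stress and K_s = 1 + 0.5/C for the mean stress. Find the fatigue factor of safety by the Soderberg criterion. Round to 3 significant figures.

C = D/d = 61.0/9.0 = 6.7778; K_W = (4C−1)/(4C−4)+0.615/C = 1.2205; K_s = 1+0.5/C = 1.0738
F_a = (F_max−F_min)/2 = 293 N; F_m = (F_max+F_min)/2 = 397 N
τ_a = K_W·8F_aD/(πd³) = 1.2205 × 62.432 = 76.202 MPa
τ_m = K_s·8F_mD/(πd³) = 1.0738 × 84.593 = 90.833 MPa
Soderberg: 1/n_f = τ_a/S_se + τ_m/S_sy = 76.202/398 + 90.833/648 = 0.19146 + 0.14017 = 0.33164
n_f = 1/0.33164 = 3.015

3.02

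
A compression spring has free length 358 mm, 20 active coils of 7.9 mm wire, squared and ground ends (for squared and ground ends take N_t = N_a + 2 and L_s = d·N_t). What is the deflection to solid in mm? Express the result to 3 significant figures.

N_t = 22; L_s = 7.9·22 = 173.8 mm
δ_solid = L₀ − L_s = 358 − 173.8 = 184.2 mm

184 mm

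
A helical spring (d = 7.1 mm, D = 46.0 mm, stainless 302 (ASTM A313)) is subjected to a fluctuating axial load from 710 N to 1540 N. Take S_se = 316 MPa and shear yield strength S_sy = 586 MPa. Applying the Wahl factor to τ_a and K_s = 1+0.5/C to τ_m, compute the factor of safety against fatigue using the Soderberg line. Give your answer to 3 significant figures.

C = D/d = 46.0/7.1 = 6.4789; K_W = (4C−1)/(4C−4)+0.615/C = 1.2318; K_s = 1+0.5/C = 1.0772
F_a = (F_max−F_min)/2 = 415 N; F_m = (F_max+F_min)/2 = 1125 N
τ_a = K_W·8F_aD/(πd³) = 1.2318 × 135.82 = 167.31 MPa
τ_m = K_s·8F_mD/(πd³) = 1.0772 × 368.19 = 396.61 MPa
Soderberg: 1/n_f = τ_a/S_se + τ_m/S_sy = 167.31/316 + 396.61/586 = 0.52945 + 0.67681 = 1.2063
n_f = 1/1.2063 = 0.829

0.829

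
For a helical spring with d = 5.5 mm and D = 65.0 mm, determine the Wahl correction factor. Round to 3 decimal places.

C = D/d = 65.0/5.5 = 11.8182
K_W = (4C−1)/(4C−4) + 0.615/C = 46.273/43.273 + 0.0520 = 1.1214

1.121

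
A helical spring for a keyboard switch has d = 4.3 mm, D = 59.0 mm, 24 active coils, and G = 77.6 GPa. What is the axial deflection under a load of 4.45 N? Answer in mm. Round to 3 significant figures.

6.61 mm

k = Gd⁴/(8D³N_a) = (77.6×10³)(4.3⁴)/(8·59.0³·24) = 0.67279 N/mm
δ = F/k = 4.45 / 0.67279 = 6.6143 mm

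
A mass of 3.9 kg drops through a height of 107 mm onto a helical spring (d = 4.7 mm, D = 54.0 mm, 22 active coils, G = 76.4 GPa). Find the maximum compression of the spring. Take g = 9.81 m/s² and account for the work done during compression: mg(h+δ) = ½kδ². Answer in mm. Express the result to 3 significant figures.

k = Gd⁴/(8D³N_a) = (76.4×10³)(4.7⁴)/(8·54.0³·22) = 1.3452 N/mm
W = mg = 3.9 × 9.81 = 38.259 N
½kδ² − Wδ − Wh = 0 → δ = (W + √(W² + 2kWh))/k
δ = (38.259 + √(1463.8 + 11013.8))/1.3452 = (38.259 + 111.7)/1.3452 = 111.48 mm

111 mm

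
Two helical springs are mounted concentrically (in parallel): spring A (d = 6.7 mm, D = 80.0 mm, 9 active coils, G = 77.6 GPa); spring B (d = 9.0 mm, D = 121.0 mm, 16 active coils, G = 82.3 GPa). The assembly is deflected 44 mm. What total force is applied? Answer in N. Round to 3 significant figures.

291 N

k_A = Gd⁴/(8D³N_a) = (77.6×10³)(6.7⁴)/(8·80.0³·9) = 4.2419 N/mm
k_B = Gd⁴/(8D³N_a) = (82.3×10³)(9.0⁴)/(8·121.0³·16) = 2.3812 N/mm
Parallel: k_eq = 4.2419 + 2.3812 = 6.6231 N/mm
F = k_eq·δ = 6.6231·44 = 291.42 N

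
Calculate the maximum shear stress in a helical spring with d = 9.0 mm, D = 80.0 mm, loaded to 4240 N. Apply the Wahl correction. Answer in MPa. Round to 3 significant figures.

1380 MPa

Spring index C = D/d = 80.0/9.0 = 8.8889
K_W = (4C−1)/(4C−4) + 0.615/C = 34.556/31.556 + 0.0692 = 1.1643
τ₀ = 8FD/(πd³) = 8·4240·80.0/(π·9.0³) = 2.7136e+06/2290.2 = 1184.9 MPa
τ_max = K·τ₀ = 1.1643 × 1184.9 = 1379.5 MPa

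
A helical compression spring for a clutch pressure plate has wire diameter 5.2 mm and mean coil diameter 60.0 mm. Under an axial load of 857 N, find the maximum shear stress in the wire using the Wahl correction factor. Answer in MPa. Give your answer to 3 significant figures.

Spring index C = D/d = 60.0/5.2 = 11.5385
K_W = (4C−1)/(4C−4) + 0.615/C = 45.154/42.154 + 0.0533 = 1.1245
τ₀ = 8FD/(πd³) = 8·857·60.0/(π·5.2³) = 411360/441.73 = 931.24 MPa
τ_max = K·τ₀ = 1.1245 × 931.24 = 1047.2 MPa

1050 MPa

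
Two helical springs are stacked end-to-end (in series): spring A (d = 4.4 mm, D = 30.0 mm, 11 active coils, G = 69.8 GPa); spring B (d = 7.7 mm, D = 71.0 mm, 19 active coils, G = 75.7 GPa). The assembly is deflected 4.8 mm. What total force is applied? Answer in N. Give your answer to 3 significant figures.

16.3 N

k_A = Gd⁴/(8D³N_a) = (69.8×10³)(4.4⁴)/(8·30.0³·11) = 11.011 N/mm
k_B = Gd⁴/(8D³N_a) = (75.7×10³)(7.7⁴)/(8·71.0³·19) = 4.8915 N/mm
Series: 1/k_eq = 1/11.011 + 1/4.8915 = 0.29526; k_eq = 3.3869 N/mm
F = k_eq·δ = 3.3869·4.8 = 16.257 N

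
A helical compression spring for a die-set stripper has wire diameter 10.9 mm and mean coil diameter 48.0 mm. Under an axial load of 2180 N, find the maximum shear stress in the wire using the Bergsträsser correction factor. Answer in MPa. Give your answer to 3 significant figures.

276 MPa

Spring index C = D/d = 48.0/10.9 = 4.4037
K_B = (4C+2)/(4C−3) = 19.615/14.615 = 1.3421
τ₀ = 8FD/(πd³) = 8·2180·48.0/(π·10.9³) = 837120/4068.5 = 205.76 MPa
τ_max = K·τ₀ = 1.3421 × 205.76 = 276.15 MPa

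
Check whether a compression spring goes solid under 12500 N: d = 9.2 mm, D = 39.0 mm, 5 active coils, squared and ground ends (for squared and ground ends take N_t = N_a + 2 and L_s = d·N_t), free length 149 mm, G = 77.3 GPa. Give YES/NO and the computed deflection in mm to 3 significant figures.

NO, δ = 53.6 mm

k = Gd⁴/(8D³N_a) = (77.3×10³)(9.2⁴)/(8·39.0³·5) = 233.39 N/mm
N_t = 7; L_s = 9.2·7 = 64.4 mm; δ_solid = L₀ − L_s = 149 − 64.4 = 84.6 mm
δ = F/k = 12500/233.39 = 53.559 mm
δ < δ_solid → spring does not go solid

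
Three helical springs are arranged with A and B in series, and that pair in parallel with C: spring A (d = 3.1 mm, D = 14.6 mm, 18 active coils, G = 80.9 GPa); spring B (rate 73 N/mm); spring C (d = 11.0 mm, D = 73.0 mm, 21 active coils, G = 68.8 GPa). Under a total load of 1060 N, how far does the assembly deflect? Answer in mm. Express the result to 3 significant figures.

k_A = Gd⁴/(8D³N_a) = (80.9×10³)(3.1⁴)/(8·14.6³·18) = 16.671 N/mm
k_C = Gd⁴/(8D³N_a) = (68.8×10³)(11.0⁴)/(8·73.0³·21) = 15.413 N/mm
Springs A,B series: k_AB = 1/(1/16.671+1/73) = 13.572 N/mm; parallel with C: k_eq = 13.572+15.413 = 28.985 N/mm
δ = F/k_eq = 1060/28.985 = 36.571 mm

36.6 mm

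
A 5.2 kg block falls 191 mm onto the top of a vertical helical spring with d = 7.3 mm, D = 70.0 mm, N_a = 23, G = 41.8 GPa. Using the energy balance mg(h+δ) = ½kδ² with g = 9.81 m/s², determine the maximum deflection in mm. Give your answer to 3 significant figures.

132 mm

k = Gd⁴/(8D³N_a) = (41.8×10³)(7.3⁴)/(8·70.0³·23) = 1.8809 N/mm
W = mg = 5.2 × 9.81 = 51.012 N
½kδ² − Wδ − Wh = 0 → δ = (W + √(W² + 2kWh))/k
δ = (51.012 + √(2602.2 + 36651.5))/1.8809 = (51.012 + 198.13)/1.8809 = 132.46 mm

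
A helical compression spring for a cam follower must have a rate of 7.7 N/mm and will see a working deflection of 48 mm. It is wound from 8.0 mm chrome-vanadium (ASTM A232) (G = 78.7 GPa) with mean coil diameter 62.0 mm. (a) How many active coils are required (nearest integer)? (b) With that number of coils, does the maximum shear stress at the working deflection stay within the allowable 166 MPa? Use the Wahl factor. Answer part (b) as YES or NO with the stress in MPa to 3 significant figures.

(a) 22 coils; (b) YES, τ_max = 135 MPa

N_a = Gd⁴/(8D³k) = (78.7×10³)(8.0⁴)/(8·62.0³·7.7) = 21.96 → N_a = 22
Actual rate k = Gd⁴/(8D³·22) = 7.6851 N/mm
Working load F = kδ = 7.6851·48 = 368.88 N
C = 62.0/8.0 = 7.7500; K_W = (4C−1)/(4C−4)+0.615/C = 1.1905
τ_max = K_W·8FD/(πd³) = 1.1905·113.75 = 135.42 MPa
τ_max ≤ 166 MPa → acceptable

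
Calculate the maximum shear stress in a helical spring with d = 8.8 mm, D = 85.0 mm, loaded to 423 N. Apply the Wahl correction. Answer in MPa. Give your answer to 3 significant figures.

155 MPa

Spring index C = D/d = 85.0/8.8 = 9.6591
K_W = (4C−1)/(4C−4) + 0.615/C = 37.636/34.636 + 0.0637 = 1.1503
τ₀ = 8FD/(πd³) = 8·423·85.0/(π·8.8³) = 287640/2140.9 = 134.35 MPa
τ_max = K·τ₀ = 1.1503 × 134.35 = 154.55 MPa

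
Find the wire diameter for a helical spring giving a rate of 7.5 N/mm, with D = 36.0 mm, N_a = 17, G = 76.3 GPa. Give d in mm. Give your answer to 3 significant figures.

5.00 mm

d = (8D³N_a·k / G)^(1/4) = (8·36.0³·17·7.5 / (76.3×10³))^0.25
  = (623.71)^0.25 = 4.9974 mm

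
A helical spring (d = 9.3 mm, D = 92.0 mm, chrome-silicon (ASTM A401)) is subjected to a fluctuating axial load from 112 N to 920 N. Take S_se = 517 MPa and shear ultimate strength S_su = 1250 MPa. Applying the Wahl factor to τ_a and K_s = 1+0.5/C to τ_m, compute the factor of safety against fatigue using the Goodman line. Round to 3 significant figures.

C = D/d = 92.0/9.3 = 9.8925; K_W = (4C−1)/(4C−4)+0.615/C = 1.1465; K_s = 1+0.5/C = 1.0505
F_a = (F_max−F_min)/2 = 404 N; F_m = (F_max+F_min)/2 = 516 N
τ_a = K_W·8F_aD/(πd³) = 1.1465 × 117.67 = 134.91 MPa
τ_m = K_s·8F_mD/(πd³) = 1.0505 × 150.29 = 157.89 MPa
Goodman: 1/n_f = τ_a/S_se + τ_m/S_su = 134.91/517 + 157.89/1250 = 0.26094 + 0.12631 = 0.38725
n_f = 1/0.38725 = 2.582

2.58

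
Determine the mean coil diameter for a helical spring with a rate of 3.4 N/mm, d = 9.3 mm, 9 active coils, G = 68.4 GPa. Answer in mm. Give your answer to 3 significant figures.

D = (Gd⁴/(8N_a·k))^(1/3) = (68.4×10³·9.3⁴/(8·9·3.4))^(1/3)
  = (2.09015e+06)^(1/3) = 127.8573 mm

128 mm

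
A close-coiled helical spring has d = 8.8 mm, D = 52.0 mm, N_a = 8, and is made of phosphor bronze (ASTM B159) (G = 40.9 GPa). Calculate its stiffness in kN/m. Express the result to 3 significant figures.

k = Gd⁴/(8D³N_a) = (40.9×10³ × 8.8⁴) / (8 × 52.0³ × 8)
  = 2.45275e+08 / 8.99891e+06 = 27.256 N/mm

27.3 kN/m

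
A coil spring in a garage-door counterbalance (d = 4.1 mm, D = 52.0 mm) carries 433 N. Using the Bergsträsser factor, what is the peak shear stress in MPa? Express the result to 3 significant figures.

Spring index C = D/d = 52.0/4.1 = 12.6829
K_B = (4C+2)/(4C−3) = 52.732/47.732 = 1.1048
τ₀ = 8FD/(πd³) = 8·433·52.0/(π·4.1³) = 180128/216.52 = 831.92 MPa
τ_max = K·τ₀ = 1.1048 × 831.92 = 919.06 MPa

919 MPa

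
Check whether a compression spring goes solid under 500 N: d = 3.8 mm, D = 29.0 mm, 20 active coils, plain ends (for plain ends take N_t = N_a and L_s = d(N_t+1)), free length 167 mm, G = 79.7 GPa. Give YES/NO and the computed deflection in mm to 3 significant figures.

k = Gd⁴/(8D³N_a) = (79.7×10³)(3.8⁴)/(8·29.0³·20) = 4.2587 N/mm
N_t = 20; L_s = 3.8·21 = 79.8 mm; δ_solid = L₀ − L_s = 167 − 79.8 = 87.2 mm
δ = F/k = 500/4.2587 = 117.41 mm
δ ≥ δ_solid → spring goes solid

YES, δ = 117 mm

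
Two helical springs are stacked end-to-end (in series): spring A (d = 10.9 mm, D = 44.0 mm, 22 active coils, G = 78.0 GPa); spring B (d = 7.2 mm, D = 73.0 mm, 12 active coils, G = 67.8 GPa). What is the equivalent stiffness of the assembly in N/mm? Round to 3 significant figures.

k_A = Gd⁴/(8D³N_a) = (78.0×10³)(10.9⁴)/(8·44.0³·22) = 73.44 N/mm
k_B = Gd⁴/(8D³N_a) = (67.8×10³)(7.2⁴)/(8·73.0³·12) = 4.8789 N/mm
Series: 1/k_eq = 1/73.44 + 1/4.8789 = 0.21858; k_eq = 4.5749 N/mm

4.57 N/mm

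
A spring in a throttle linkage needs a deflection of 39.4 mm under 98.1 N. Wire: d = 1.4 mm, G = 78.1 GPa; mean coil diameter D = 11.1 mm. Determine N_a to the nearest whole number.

11

Required rate k = F/δ = 98.1/39.4 = 2.4898 N/mm
N_a = Gd⁴/(8D³k) = (78.1×10³ × 1.4⁴)/(8 × 11.1³ × 2.4898)
    = 300029 / 27241.5 = 11.01 → 11 coils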